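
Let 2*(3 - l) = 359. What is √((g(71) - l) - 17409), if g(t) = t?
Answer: I*√68646/2 ≈ 131.0*I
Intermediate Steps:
l = -353/2 (l = 3 - ½*359 = 3 - 359/2 = -353/2 ≈ -176.50)
√((g(71) - l) - 17409) = √((71 - 1*(-353/2)) - 17409) = √((71 + 353/2) - 17409) = √(495/2 - 17409) = √(-34323/2) = I*√68646/2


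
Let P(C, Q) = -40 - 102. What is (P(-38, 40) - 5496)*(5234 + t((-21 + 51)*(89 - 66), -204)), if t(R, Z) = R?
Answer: -33399512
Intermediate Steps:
P(C, Q) = -142
(P(-38, 40) - 5496)*(5234 + t((-21 + 51)*(89 - 66), -204)) = (-142 - 5496)*(5234 + (-21 + 51)*(89 - 66)) = -5638*(5234 + 30*23) = -5638*(5234 + 690) = -5638*5924 = -33399512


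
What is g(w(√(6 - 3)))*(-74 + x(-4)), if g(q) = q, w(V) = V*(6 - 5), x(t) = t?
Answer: -78*√3 ≈ -135.10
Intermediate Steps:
w(V) = V (w(V) = V*1 = V)
g(w(√(6 - 3)))*(-74 + x(-4)) = √(6 - 3)*(-74 - 4) = √3*(-78) = -78*√3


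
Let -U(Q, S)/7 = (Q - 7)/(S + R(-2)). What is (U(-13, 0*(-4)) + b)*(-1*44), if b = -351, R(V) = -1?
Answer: 21604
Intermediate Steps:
U(Q, S) = -7*(-7 + Q)/(-1 + S) (U(Q, S) = -7*(Q - 7)/(S - 1) = -7*(-7 + Q)/(-1 + S))
(U(-13, 0*(-4)) + b)*(-1*44) = (7*(7 - 1*(-13))/(-1 + 0*(-4)) - 351)*(-1*44) = (7*(7 + 13)/(-1 + 0) - 351)*(-44) = (7*20/(-1) - 351)*(-44) = (7*(-1)*20 - 351)*(-44) = (-140 - 351)*(-44) = -491*(-44) = 21604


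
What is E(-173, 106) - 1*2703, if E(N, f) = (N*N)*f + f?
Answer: 3169877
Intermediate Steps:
E(N, f) = f + f*N² (E(N, f) = N²*f + f = f*N² + f = f + f*N²)
E(-173, 106) - 1*2703 = 106*(1 + (-173)²) - 1*2703 = 106*(1 + 29929) - 2703 = 106*29930 - 2703 = 3172580 - 2703 = 3169877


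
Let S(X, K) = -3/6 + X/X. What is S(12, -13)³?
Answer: ⅛ ≈ 0.12500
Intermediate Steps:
S(X, K) = ½ (S(X, K) = -3*⅙ + 1 = -½ + 1 = ½)
S(12, -13)³ = (½)³ = ⅛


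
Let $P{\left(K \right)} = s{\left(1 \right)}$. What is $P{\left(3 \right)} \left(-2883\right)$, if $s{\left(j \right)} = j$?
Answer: $-2883$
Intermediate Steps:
$P{\left(K \right)} = 1$
$P{\left(3 \right)} \left(-2883\right) = 1 \left(-2883\right) = -2883$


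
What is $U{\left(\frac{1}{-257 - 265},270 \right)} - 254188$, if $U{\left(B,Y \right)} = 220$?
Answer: $-253968$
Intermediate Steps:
$U{\left(\frac{1}{-257 - 265},270 \right)} - 254188 = 220 - 254188 = -253968$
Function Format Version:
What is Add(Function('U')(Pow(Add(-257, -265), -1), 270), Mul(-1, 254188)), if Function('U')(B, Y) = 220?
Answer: -253968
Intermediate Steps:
Add(Function('U')(Pow(Add(-257, -265), -1), 270), Mul(-1, 254188)) = Add(220, Mul(-1, 254188)) = Add(220, -254188) = -253968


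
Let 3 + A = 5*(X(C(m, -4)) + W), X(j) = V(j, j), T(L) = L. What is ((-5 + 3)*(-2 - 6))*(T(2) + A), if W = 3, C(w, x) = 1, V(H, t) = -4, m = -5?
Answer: -96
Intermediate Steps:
X(j) = -4
A = -8 (A = -3 + 5*(-4 + 3) = -3 + 5*(-1) = -3 - 5 = -8)
((-5 + 3)*(-2 - 6))*(T(2) + A) = ((-5 + 3)*(-2 - 6))*(2 - 8) = -2*(-8)*(-6) = 16*(-6) = -96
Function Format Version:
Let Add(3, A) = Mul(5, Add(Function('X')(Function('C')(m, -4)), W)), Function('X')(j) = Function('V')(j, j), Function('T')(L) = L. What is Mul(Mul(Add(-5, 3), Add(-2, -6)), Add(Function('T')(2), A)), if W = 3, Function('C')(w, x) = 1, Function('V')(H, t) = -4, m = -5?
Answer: -96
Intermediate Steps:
Function('X')(j) = -4
A = -8 (A = Add(-3, Mul(5, Add(-4, 3))) = Add(-3, Mul(5, -1)) = Add(-3, -5) = -8)
Mul(Mul(Add(-5, 3), Add(-2, -6)), Add(Function('T')(2), A)) = Mul(Mul(Add(-5, 3), Add(-2, -6)), Add(2, -8)) = Mul(Mul(-2, -8), -6) = Mul(16, -6) = -96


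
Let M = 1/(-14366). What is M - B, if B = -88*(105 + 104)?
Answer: 264219471/14366 ≈ 18392.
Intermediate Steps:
B = -18392 (B = -88*209 = -18392)
M = -1/14366 ≈ -6.9609e-5
M - B = -1/14366 - 1*(-18392) = -1/14366 + 18392 = 264219471/14366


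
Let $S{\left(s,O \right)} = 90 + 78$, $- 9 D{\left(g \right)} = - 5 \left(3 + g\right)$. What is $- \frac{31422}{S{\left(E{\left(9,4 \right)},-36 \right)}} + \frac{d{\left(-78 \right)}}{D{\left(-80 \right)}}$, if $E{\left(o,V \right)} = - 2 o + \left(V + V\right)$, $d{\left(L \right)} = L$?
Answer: $- \frac{285227}{1540} \approx -185.21$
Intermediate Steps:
$D{\left(g \right)} = \frac{5}{3} + \frac{5 g}{9}$ ($D{\left(g \right)} = - \frac{\left(-5\right) \left(3 + g\right)}{9} = - \frac{-15 - 5 g}{9} = \frac{5}{3} + \frac{5 g}{9}$)
$E{\left(o,V \right)} = - 2 o + 2 V$
$S{\left(s,O \right)} = 168$
$- \frac{31422}{S{\left(E{\left(9,4 \right)},-36 \right)}} + \frac{d{\left(-78 \right)}}{D{\left(-80 \right)}} = - \frac{31422}{168} - \frac{78}{\frac{5}{3} + \frac{5}{9} \left(-80\right)} = \left(-31422\right) \frac{1}{168} - \frac{78}{\frac{5}{3} - \frac{400}{9}} = - \frac{5237}{28} - \frac{78}{- \frac{385}{9}} = - \frac{5237}{28} - - \frac{702}{385} = - \frac{5237}{28} + \frac{702}{385} = - \frac{285227}{1540}$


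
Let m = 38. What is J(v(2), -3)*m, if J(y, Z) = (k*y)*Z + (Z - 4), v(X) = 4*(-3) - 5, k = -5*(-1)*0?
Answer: -266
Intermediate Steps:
k = 0 (k = 5*0 = 0)
v(X) = -17 (v(X) = -12 - 5 = -17)
J(y, Z) = -4 + Z (J(y, Z) = (0*y)*Z + (Z - 4) = 0*Z + (-4 + Z) = 0 + (-4 + Z) = -4 + Z)
J(v(2), -3)*m = (-4 - 3)*38 = -7*38 = -266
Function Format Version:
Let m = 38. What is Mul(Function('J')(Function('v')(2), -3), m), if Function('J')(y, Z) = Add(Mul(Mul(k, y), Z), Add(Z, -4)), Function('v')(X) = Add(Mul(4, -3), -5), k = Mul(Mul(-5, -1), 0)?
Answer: -266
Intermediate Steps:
k = 0 (k = Mul(5, 0) = 0)
Function('v')(X) = -17 (Function('v')(X) = Add(-12, -5) = -17)
Function('J')(y, Z) = Add(-4, Z) (Function('J')(y, Z) = Add(Mul(Mul(0, y), Z), Add(Z, -4)) = Add(Mul(0, Z), Add(-4, Z)) = Add(0, Add(-4, Z)) = Add(-4, Z))
Mul(Function('J')(Function('v')(2), -3), m) = Mul(Add(-4, -3), 38) = Mul(-7, 38) = -266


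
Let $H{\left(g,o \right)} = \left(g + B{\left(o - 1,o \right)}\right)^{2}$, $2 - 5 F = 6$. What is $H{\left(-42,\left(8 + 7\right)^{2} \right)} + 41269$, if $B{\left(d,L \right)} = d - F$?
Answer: $\frac{1867121}{25} \approx 74685.0$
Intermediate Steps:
$F = - \frac{4}{5}$ ($F = \frac{2}{5} - \frac{6}{5} = - \frac{4}{5} \approx -0.8$)
$B{\left(d,L \right)} = \frac{4}{5} + d$ ($B{\left(d,L \right)} = d - - \frac{4}{5} = d + \frac{4}{5} = \frac{4}{5} + d$)
$H{\left(g,o \right)} = \left(- \frac{1}{5} + g + o\right)^{2}$ ($H{\left(g,o \right)} = \left(g + \left(\frac{4}{5} + \left(o - 1\right)\right)\right)^{2} = \left(g + \left(\frac{4}{5} + \left(-1 + o\right)\right)\right)^{2} = \left(g + \left(- \frac{1}{5} + o\right)\right)^{2} = \left(- \frac{1}{5} + g + o\right)^{2}$)
$H{\left(-42,\left(8 + 7\right)^{2} \right)} + 41269 = \frac{\left(-1 + 5 \left(-42\right) + 5 \left(8 + 7\right)^{2}\right)^{2}}{25} + 41269 = \frac{\left(-1 - 210 + 5 \cdot 15^{2}\right)^{2}}{25} + 41269 = \frac{\left(-1 - 210 + 5 \cdot 225\right)^{2}}{25} + 41269 = \frac{\left(-1 - 210 + 1125\right)^{2}}{25} + 41269 = \frac{914^{2}}{25} + 41269 = \frac{1}{25} \cdot 835396 + 41269 = \frac{835396}{25} + 41269 = \frac{1867121}{25}$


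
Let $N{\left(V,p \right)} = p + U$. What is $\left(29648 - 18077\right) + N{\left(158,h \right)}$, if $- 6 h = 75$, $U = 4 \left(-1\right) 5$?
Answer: $\frac{23077}{2} \approx 11539.0$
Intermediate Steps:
$U = -20$ ($U = \left(-4\right) 5 = -20$)
$h = - \frac{25}{2}$ ($h = \left(- \frac{1}{6}\right) 75 = - \frac{25}{2} \approx -12.5$)
$N{\left(V,p \right)} = -20 + p$ ($N{\left(V,p \right)} = p - 20 = -20 + p$)
$\left(29648 - 18077\right) + N{\left(158,h \right)} = \left(29648 - 18077\right) - \frac{65}{2} = 11571 - \frac{65}{2} = \frac{23077}{2}$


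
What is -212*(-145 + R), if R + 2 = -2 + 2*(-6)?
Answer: 34132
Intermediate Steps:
R = -16 (R = -2 + (-2 + 2*(-6)) = -2 + (-2 - 12) = -2 - 14 = -16)
-212*(-145 + R) = -212*(-145 - 16) = -212*(-161) = 34132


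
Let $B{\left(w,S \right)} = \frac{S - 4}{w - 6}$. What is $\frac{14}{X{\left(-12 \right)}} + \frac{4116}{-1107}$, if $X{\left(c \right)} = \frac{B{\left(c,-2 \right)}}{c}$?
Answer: $- \frac{187348}{369} \approx -507.72$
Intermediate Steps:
$B{\left(w,S \right)} = \frac{-4 + S}{-6 + w}$
$X{\left(c \right)} = - \frac{6}{c \left(-6 + c\right)}$ ($X{\left(c \right)} = \frac{\frac{1}{-6 + c} \left(-4 - 2\right)}{c} = \frac{\frac{1}{-6 + c} \left(-6\right)}{c} = \frac{\left(-6\right) \frac{1}{-6 + c}}{c} = - \frac{6}{c \left(-6 + c\right)}$)
$\frac{14}{X{\left(-12 \right)}} + \frac{4116}{-1107} = \frac{14}{\left(-6\right) \frac{1}{-12} \frac{1}{-6 - 12}} + \frac{4116}{-1107} = \frac{14}{\left(-6\right) \left(- \frac{1}{12}\right) \frac{1}{-18}} + 4116 \left(- \frac{1}{1107}\right) = \frac{14}{\left(-6\right) \left(- \frac{1}{12}\right) \left(- \frac{1}{18}\right)} - \frac{1372}{369} = \frac{14}{- \frac{1}{36}} - \frac{1372}{369} = 14 \left(-36\right) - \frac{1372}{369} = -504 - \frac{1372}{369} = - \frac{187348}{369}$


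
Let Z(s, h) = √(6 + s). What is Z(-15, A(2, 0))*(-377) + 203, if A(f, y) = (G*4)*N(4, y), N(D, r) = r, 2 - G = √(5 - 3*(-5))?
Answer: 203 - 1131*I ≈ 203.0 - 1131.0*I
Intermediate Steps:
G = 2 - 2*√5 (G = 2 - √(5 - 3*(-5)) = 2 - √(5 + 15) = 2 - √20 = 2 - 2*√5 ≈ -2.4721)
A(f, y) = y*(8 - 8*√5) (A(f, y) = ((2 - 2*√5)*4)*y = (8 - 8*√5)*y = y*(8 - 8*√5))
Z(-15, A(2, 0))*(-377) + 203 = √(6 - 15)*(-377) + 203 = √(-9)*(-377) + 203 = (3*I)*(-377) + 203 = -1131*I + 203 = 203 - 1131*I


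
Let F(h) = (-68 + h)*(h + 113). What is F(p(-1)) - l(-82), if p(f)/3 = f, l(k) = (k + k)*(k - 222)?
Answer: -57666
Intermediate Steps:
l(k) = 2*k*(-222 + k) (l(k) = (2*k)*(-222 + k) = 2*k*(-222 + k))
p(f) = 3*f
F(h) = (-68 + h)*(113 + h)
F(p(-1)) - l(-82) = (-7684 + (3*(-1))² + 45*(3*(-1))) - 2*(-82)*(-222 - 82) = (-7684 + (-3)² + 45*(-3)) - 2*(-82)*(-304) = (-7684 + 9 - 135) - 1*49856 = -7810 - 49856 = -57666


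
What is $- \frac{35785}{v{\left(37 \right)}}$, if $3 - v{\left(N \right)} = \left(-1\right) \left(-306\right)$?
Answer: $\frac{35785}{303} \approx 118.1$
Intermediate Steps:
$v{\left(N \right)} = -303$ ($v{\left(N \right)} = 3 - \left(-1\right) \left(-306\right) = 3 - 306 = -303$)
$- \frac{35785}{v{\left(37 \right)}} = - \frac{35785}{-303} = \left(-35785\right) \left(- \frac{1}{303}\right) = \frac{35785}{303}$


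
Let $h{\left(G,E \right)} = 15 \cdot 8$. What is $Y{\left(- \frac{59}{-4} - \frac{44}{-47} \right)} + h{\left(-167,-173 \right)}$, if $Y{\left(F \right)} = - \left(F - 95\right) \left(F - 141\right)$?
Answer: $- \frac{347046969}{35344} \approx -9819.1$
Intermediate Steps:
$h{\left(G,E \right)} = 120$
$Y{\left(F \right)} = - \left(-141 + F\right) \left(-95 + F\right)$ ($Y{\left(F \right)} = - \left(-95 + F\right) \left(-141 + F\right) = - \left(-141 + F\right) \left(-95 + F\right)$)
$Y{\left(- \frac{59}{-4} - \frac{44}{-47} \right)} + h{\left(-167,-173 \right)} = \left(-13395 - \left(- \frac{59}{-4} - \frac{44}{-47}\right)^{2} + 236 \left(- \frac{59}{-4} - \frac{44}{-47}\right)\right) + 120 = \left(-13395 - \left(\left(-59\right) \left(- \frac{1}{4}\right) - - \frac{44}{47}\right)^{2} + 236 \left(\left(-59\right) \left(- \frac{1}{4}\right) - - \frac{44}{47}\right)\right) + 120 = \left(-13395 - \left(\frac{59}{4} + \frac{44}{47}\right)^{2} + 236 \left(\frac{59}{4} + \frac{44}{47}\right)\right) + 120 = \left(-13395 - \left(\frac{2949}{188}\right)^{2} + 236 \cdot \frac{2949}{188}\right) + 120 = \left(-13395 - \frac{8696601}{35344} + \frac{173991}{47}\right) + 120 = - \frac{351288249}{35344} + 120 = - \frac{347046969}{35344}$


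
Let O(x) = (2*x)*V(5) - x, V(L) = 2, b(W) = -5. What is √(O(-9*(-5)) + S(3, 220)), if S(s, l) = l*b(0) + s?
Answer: I*√962 ≈ 31.016*I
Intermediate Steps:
S(s, l) = s - 5*l (S(s, l) = l*(-5) + s = -5*l + s = s - 5*l)
O(x) = 3*x (O(x) = (2*x)*2 - x = 4*x - x = 3*x)
√(O(-9*(-5)) + S(3, 220)) = √(3*(-9*(-5)) + (3 - 5*220)) = √(3*45 + (3 - 1100)) = √(135 - 1097) = √(-962) = I*√962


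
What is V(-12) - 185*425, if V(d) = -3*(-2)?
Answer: -78619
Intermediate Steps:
V(d) = 6
V(-12) - 185*425 = 6 - 185*425 = 6 - 78625 = -78619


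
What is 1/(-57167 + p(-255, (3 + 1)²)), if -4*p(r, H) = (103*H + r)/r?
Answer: -1020/58308947 ≈ -1.7493e-5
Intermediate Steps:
p(r, H) = -(r + 103*H)/(4*r) (p(r, H) = -(103*H + r)/(4*r) = -(r + 103*H)/(4*r))
1/(-57167 + p(-255, (3 + 1)²)) = 1/(-57167 + (¼)*(-1*(-255) - 103*(3 + 1)²)/(-255)) = 1/(-57167 + (¼)*(-1/255)*(255 - 103*4²)) = 1/(-57167 + (¼)*(-1/255)*(255 - 103*16)) = 1/(-57167 + (¼)*(-1/255)*(255 - 1648)) = 1/(-57167 + (¼)*(-1/255)*(-1393)) = 1/(-57167 + 1393/1020) = 1/(-58308947/1020) = -1020/58308947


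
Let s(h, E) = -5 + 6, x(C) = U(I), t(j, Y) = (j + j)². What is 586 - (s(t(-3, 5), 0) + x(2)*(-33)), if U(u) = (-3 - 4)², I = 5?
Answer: 2202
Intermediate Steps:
t(j, Y) = 4*j² (t(j, Y) = (2*j)² = 4*j²)
U(u) = 49 (U(u) = (-7)² = 49)
x(C) = 49
s(h, E) = 1
586 - (s(t(-3, 5), 0) + x(2)*(-33)) = 586 - (1 + 49*(-33)) = 586 - (1 - 1617) = 586 - 1*(-1616) = 586 + 1616 = 2202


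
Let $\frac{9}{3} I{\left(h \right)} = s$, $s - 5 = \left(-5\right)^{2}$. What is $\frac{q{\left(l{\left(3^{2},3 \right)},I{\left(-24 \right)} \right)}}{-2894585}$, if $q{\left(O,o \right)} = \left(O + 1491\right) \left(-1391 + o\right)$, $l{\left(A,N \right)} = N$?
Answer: $\frac{2063214}{2894585} \approx 0.71278$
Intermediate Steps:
$s = 30$ ($s = 5 + \left(-5\right)^{2} = 5 + 25 = 30$)
$I{\left(h \right)} = 10$ ($I{\left(h \right)} = \frac{1}{3} \cdot 30 = 10$)
$q{\left(O,o \right)} = \left(-1391 + o\right) \left(1491 + O\right)$ ($q{\left(O,o \right)} = \left(1491 + O\right) \left(-1391 + o\right) = \left(-1391 + o\right) \left(1491 + O\right)$)
$\frac{q{\left(l{\left(3^{2},3 \right)},I{\left(-24 \right)} \right)}}{-2894585} = \frac{-2073981 - 4173 + 1491 \cdot 10 + 3 \cdot 10}{-2894585} = \left(-2073981 - 4173 + 14910 + 30\right) \left(- \frac{1}{2894585}\right) = \left(-2063214\right) \left(- \frac{1}{2894585}\right) = \frac{2063214}{2894585}$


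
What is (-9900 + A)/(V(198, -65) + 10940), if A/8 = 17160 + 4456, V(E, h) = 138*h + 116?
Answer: 81514/1043 ≈ 78.153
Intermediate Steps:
V(E, h) = 116 + 138*h
A = 172928 (A = 8*(17160 + 4456) = 8*21616 = 172928)
(-9900 + A)/(V(198, -65) + 10940) = (-9900 + 172928)/((116 + 138*(-65)) + 10940) = 163028/((116 - 8970) + 10940) = 163028/(-8854 + 10940) = 163028/2086 = 163028*(1/2086) = 81514/1043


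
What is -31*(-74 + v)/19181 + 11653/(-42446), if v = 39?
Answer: -177462283/814156726 ≈ -0.21797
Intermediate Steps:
-31*(-74 + v)/19181 + 11653/(-42446) = -31*(-74 + 39)/19181 + 11653/(-42446) = -31*(-35)*(1/19181) + 11653*(-1/42446) = 1085*(1/19181) - 11653/42446 = 1085/19181 - 11653/42446 = -177462283/814156726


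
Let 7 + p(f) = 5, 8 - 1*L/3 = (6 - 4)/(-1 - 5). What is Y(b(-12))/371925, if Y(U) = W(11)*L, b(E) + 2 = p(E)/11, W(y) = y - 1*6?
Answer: 5/14877 ≈ 0.00033609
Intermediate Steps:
W(y) = -6 + y (W(y) = y - 6 = -6 + y)
L = 25 (L = 24 - 3*(6 - 4)/(-1 - 5) = 24 - 6/(-6) = 24 - 6*(-1)/6 = 24 - 3*(-1/3) = 24 + 1 = 25)
p(f) = -2 (p(f) = -7 + 5 = -2)
b(E) = -24/11 (b(E) = -2 - 2/11 = -24/11)
Y(U) = 125 (Y(U) = (-6 + 11)*25 = 5*25 = 125)
Y(b(-12))/371925 = 125/371925 = 125*(1/371925) = 5/14877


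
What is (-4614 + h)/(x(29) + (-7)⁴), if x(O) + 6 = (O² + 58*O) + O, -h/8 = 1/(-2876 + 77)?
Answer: -12914578/13846653 ≈ -0.93269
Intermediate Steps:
h = 8/2799 (h = -8/(-2876 + 77) = -8/(-2799) = -8*(-1/2799) = 8/2799 ≈ 0.0028582)
x(O) = -6 + O² + 59*O (x(O) = -6 + ((O² + 58*O) + O) = -6 + (O² + 59*O) = -6 + O² + 59*O)
(-4614 + h)/(x(29) + (-7)⁴) = (-4614 + 8/2799)/((-6 + 29² + 59*29) + (-7)⁴) = -12914578/(2799*((-6 + 841 + 1711) + 2401)) = -12914578/(2799*(2546 + 2401)) = -12914578/2799/4947 = -12914578/2799*1/4947 = -12914578/13846653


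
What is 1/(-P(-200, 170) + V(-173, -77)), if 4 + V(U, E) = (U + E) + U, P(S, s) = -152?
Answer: -1/275 ≈ -0.0036364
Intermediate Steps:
V(U, E) = -4 + E + 2*U (V(U, E) = -4 + ((U + E) + U) = -4 + ((E + U) + U) = -4 + (E + 2*U) = -4 + E + 2*U)
1/(-P(-200, 170) + V(-173, -77)) = 1/(-1*(-152) + (-4 - 77 + 2*(-173))) = 1/(152 + (-4 - 77 - 346)) = 1/(152 - 427) = 1/(-275) = -1/275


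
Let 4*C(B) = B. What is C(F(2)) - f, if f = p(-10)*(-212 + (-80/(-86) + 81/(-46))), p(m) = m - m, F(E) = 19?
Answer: 19/4 ≈ 4.7500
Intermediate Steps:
C(B) = B/4
p(m) = 0
f = 0 (f = 0*(-212 + (-80/(-86) + 81/(-46))) = 0*(-212 + (-80*(-1/86) + 81*(-1/46))) = 0*(-212 + (40/43 - 81/46)) = 0*(-212 - 1643/1978) = 0*(-420979/1978) = 0)
C(F(2)) - f = (¼)*19 - 1*0 = 19/4 + 0 = 19/4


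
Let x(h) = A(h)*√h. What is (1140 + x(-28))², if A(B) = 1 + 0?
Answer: 1299572 + 4560*I*√7 ≈ 1.2996e+6 + 12065.0*I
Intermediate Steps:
A(B) = 1
x(h) = √h (x(h) = 1*√h = √h)
(1140 + x(-28))² = (1140 + √(-28))² = (1140 + 2*I*√7)²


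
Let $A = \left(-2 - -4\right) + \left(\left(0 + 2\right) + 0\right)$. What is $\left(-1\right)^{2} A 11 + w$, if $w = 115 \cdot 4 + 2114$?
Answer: $2618$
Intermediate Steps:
$A = 4$ ($A = \left(-2 + 4\right) + \left(2 + 0\right) = 2 + 2 = 4$)
$w = 2574$ ($w = 460 + 2114 = 2574$)
$\left(-1\right)^{2} A 11 + w = \left(-1\right)^{2} \cdot 4 \cdot 11 + 2574 = 1 \cdot 4 \cdot 11 + 2574 = 4 \cdot 11 + 2574 = 44 + 2574 = 2618$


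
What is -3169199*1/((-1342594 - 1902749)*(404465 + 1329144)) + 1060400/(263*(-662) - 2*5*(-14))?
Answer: -2982987546930250783/489379912812009921 ≈ -6.0954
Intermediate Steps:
-3169199*1/((-1342594 - 1902749)*(404465 + 1329144)) + 1060400/(263*(-662) - 2*5*(-14)) = -3169199/(1733609*(-3245343)) + 1060400/(-174106 - 10*(-14)) = -3169199/(-5626155832887) + 1060400/(-174106 + 140) = -3169199*(-1/5626155832887) + 1060400/(-173966) = 3169199/5626155832887 + 1060400*(-1/173966) = 3169199/5626155832887 - 530200/86983 = -2982987546930250783/489379912812009921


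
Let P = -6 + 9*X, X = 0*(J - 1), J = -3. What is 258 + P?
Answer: 252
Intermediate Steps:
X = 0 (X = 0*(-3 - 1) = 0*(-4) = 0)
P = -6 (P = -6 + 9*0 = -6 + 0 = -6)
258 + P = 258 - 6 = 252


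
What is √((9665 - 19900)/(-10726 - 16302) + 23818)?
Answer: √4349907530223/13514 ≈ 154.33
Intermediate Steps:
√((9665 - 19900)/(-10726 - 16302) + 23818) = √(-10235/(-27028) + 23818) = √(-10235*(-1/27028) + 23818) = √(10235/27028 + 23818) = √(643763139/27028) = √4349907530223/13514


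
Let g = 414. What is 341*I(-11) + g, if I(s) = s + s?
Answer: -7088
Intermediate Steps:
I(s) = 2*s
341*I(-11) + g = 341*(2*(-11)) + 414 = 341*(-22) + 414 = -7502 + 414 = -7088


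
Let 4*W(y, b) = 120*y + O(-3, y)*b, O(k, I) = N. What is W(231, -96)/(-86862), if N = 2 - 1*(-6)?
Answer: -1123/14477 ≈ -0.077571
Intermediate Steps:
N = 8 (N = 2 + 6 = 8)
O(k, I) = 8
W(y, b) = 2*b + 30*y (W(y, b) = (120*y + 8*b)/4 = (8*b + 120*y)/4 = 2*b + 30*y)
W(231, -96)/(-86862) = (2*(-96) + 30*231)/(-86862) = (-192 + 6930)*(-1/86862) = 6738*(-1/86862) = -1123/14477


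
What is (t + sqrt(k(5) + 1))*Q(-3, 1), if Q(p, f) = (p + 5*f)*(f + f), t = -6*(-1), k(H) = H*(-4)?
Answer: 24 + 4*I*sqrt(19) ≈ 24.0 + 17.436*I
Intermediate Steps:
k(H) = -4*H
t = 6
Q(p, f) = 2*f*(p + 5*f) (Q(p, f) = (p + 5*f)*(2*f) = 2*f*(p + 5*f))
(t + sqrt(k(5) + 1))*Q(-3, 1) = (6 + sqrt(-4*5 + 1))*(2*1*(-3 + 5*1)) = (6 + sqrt(-20 + 1))*(2*1*(-3 + 5)) = (6 + sqrt(-19))*(2*1*2) = (6 + I*sqrt(19))*4 = 24 + 4*I*sqrt(19)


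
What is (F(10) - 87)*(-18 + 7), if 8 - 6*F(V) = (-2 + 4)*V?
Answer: 979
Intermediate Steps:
F(V) = 4/3 - V/3 (F(V) = 4/3 - (-2 + 4)*V/6 = 4/3 - V/3)
(F(10) - 87)*(-18 + 7) = ((4/3 - ⅓*10) - 87)*(-18 + 7) = ((4/3 - 10/3) - 87)*(-11) = (-2 - 87)*(-11) = -89*(-11) = 979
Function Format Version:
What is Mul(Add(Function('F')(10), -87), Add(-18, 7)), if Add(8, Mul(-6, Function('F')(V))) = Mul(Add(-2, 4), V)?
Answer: 979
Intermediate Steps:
Function('F')(V) = Add(Rational(4, 3), Mul(Rational(-1, 3), V)) (Function('F')(V) = Add(Rational(4, 3), Mul(Rational(-1, 6), Mul(Add(-2, 4), V))) = Add(Rational(4, 3), Mul(Rational(-1, 6), Mul(2, V))) = Add(Rational(4, 3), Mul(Rational(-1, 3), V)))
Mul(Add(Function('F')(10), -87), Add(-18, 7)) = Mul(Add(Add(Rational(4, 3), Mul(Rational(-1, 3), 10)), -87), Add(-18, 7)) = Mul(Add(Add(Rational(4, 3), Rational(-10, 3)), -87), -11) = Mul(Add(-2, -87), -11) = Mul(-89, -11) = 979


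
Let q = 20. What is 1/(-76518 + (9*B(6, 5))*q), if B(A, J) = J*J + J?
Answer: -1/71118 ≈ -1.4061e-5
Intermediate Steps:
B(A, J) = J + J**2 (B(A, J) = J**2 + J = J + J**2)
1/(-76518 + (9*B(6, 5))*q) = 1/(-76518 + (9*(5*(1 + 5)))*20) = 1/(-76518 + (9*(5*6))*20) = 1/(-76518 + (9*30)*20) = 1/(-76518 + 270*20) = 1/(-76518 + 5400) = 1/(-71118) = -1/71118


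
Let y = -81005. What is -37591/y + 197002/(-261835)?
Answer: -244620301/848397767 ≈ -0.28833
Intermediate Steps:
-37591/y + 197002/(-261835) = -37591/(-81005) + 197002/(-261835) = -37591*(-1/81005) + 197002*(-1/261835) = 37591/81005 - 197002/261835 = -244620301/848397767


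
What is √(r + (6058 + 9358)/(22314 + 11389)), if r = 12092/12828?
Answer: √16355855666314401/108085521 ≈ 1.1832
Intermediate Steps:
r = 3023/3207 (r = 12092*(1/12828) = 3023/3207 ≈ 0.94263)
√(r + (6058 + 9358)/(22314 + 11389)) = √(3023/3207 + (6058 + 9358)/(22314 + 11389)) = √(3023/3207 + 15416/33703) = √(151323281/108085521) = √16355855666314401/108085521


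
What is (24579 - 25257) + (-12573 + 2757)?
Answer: -10494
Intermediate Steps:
(24579 - 25257) + (-12573 + 2757) = -678 - 9816 = -10494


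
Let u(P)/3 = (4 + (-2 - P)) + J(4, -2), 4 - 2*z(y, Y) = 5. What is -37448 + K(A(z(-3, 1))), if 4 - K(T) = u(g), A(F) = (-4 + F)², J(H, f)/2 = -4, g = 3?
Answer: -37417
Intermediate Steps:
z(y, Y) = -½ (z(y, Y) = 2 - ½*5 = 2 - 5/2 = -½)
J(H, f) = -8 (J(H, f) = 2*(-4) = -8)
u(P) = -18 - 3*P (u(P) = 3*((4 + (-2 - P)) - 8) = 3*((2 - P) - 8) = 3*(-6 - P) = -18 - 3*P)
K(T) = 31 (K(T) = 4 - (-18 - 3*3) = 4 - (-18 - 9) = 4 - 1*(-27) = 4 + 27 = 31)
-37448 + K(A(z(-3, 1))) = -37448 + 31 = -37417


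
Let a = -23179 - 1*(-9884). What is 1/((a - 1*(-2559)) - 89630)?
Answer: -1/100366 ≈ -9.9635e-6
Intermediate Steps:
a = -13295 (a = -23179 + 9884 = -13295)
1/((a - 1*(-2559)) - 89630) = 1/((-13295 - 1*(-2559)) - 89630) = 1/((-13295 + 2559) - 89630) = 1/(-10736 - 89630) = 1/(-100366) = -1/100366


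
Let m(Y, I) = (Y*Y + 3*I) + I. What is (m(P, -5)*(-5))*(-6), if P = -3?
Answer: -330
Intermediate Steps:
m(Y, I) = Y² + 4*I (m(Y, I) = (Y² + 3*I) + I = Y² + 4*I)
(m(P, -5)*(-5))*(-6) = (((-3)² + 4*(-5))*(-5))*(-6) = ((9 - 20)*(-5))*(-6) = -11*(-5)*(-6) = 55*(-6) = -330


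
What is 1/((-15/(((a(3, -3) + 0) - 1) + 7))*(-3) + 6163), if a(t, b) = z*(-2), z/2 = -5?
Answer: 26/160283 ≈ 0.00016221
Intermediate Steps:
z = -10 (z = 2*(-5) = -10)
a(t, b) = 20 (a(t, b) = -10*(-2) = 20)
1/((-15/(((a(3, -3) + 0) - 1) + 7))*(-3) + 6163) = 1/((-15/(((20 + 0) - 1) + 7))*(-3) + 6163) = 1/((-15/((20 - 1) + 7))*(-3) + 6163) = 1/((-15/(19 + 7))*(-3) + 6163) = 1/((-15/26)*(-3) + 6163) = 1/(((1/26)*(-15))*(-3) + 6163) = 1/(-15/26*(-3) + 6163) = 1/(45/26 + 6163) = 1/(160283/26) = 26/160283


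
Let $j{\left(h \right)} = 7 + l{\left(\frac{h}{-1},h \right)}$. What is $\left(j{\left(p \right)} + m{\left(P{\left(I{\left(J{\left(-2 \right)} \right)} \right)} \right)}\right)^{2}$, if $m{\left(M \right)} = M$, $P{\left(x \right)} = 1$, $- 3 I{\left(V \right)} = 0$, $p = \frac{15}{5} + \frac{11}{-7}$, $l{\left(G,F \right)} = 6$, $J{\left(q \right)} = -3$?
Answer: $196$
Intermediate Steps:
$p = \frac{10}{7}$ ($p = 15 \cdot \frac{1}{5} + 11 \left(- \frac{1}{7}\right) = 3 - \frac{11}{7} = \frac{10}{7} \approx 1.4286$)
$I{\left(V \right)} = 0$ ($I{\left(V \right)} = \left(- \frac{1}{3}\right) 0 = 0$)
$j{\left(h \right)} = 13$ ($j{\left(h \right)} = 7 + 6 = 13$)
$\left(j{\left(p \right)} + m{\left(P{\left(I{\left(J{\left(-2 \right)} \right)} \right)} \right)}\right)^{2} = \left(13 + 1\right)^{2} = 14^{2} = 196$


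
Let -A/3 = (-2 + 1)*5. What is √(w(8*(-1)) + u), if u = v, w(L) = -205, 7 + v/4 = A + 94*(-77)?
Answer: 5*I*√1165 ≈ 170.66*I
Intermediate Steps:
A = 15 (A = -3*(-2 + 1)*5 = -(-3)*5 = -3*(-5) = 15)
v = -28920 (v = -28 + 4*(15 + 94*(-77)) = -28 + 4*(15 - 7238) = -28 + 4*(-7223) = -28 - 28892 = -28920)
u = -28920
√(w(8*(-1)) + u) = √(-205 - 28920) = √(-29125) = 5*I*√1165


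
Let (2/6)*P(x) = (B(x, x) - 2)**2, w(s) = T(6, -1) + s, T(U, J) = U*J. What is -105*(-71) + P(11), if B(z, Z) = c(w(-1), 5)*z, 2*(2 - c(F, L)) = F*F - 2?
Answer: 712407/4 ≈ 1.7810e+5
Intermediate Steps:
T(U, J) = J*U
w(s) = -6 + s (w(s) = -1*6 + s = -6 + s)
c(F, L) = 3 - F**2/2 (c(F, L) = 2 - (F*F - 2)/2 = 2 - (F**2 - 2)/2 = 2 - (-2 + F**2)/2 = 2 + (1 - F**2/2) = 3 - F**2/2)
B(z, Z) = -43*z/2 (B(z, Z) = (3 - (-6 - 1)**2/2)*z = (3 - 1/2*(-7)**2)*z = (3 - 1/2*49)*z = (3 - 49/2)*z = -43*z/2)
P(x) = 3*(-2 - 43*x/2)**2 (P(x) = 3*(-43*x/2 - 2)**2 = 3*(-2 - 43*x/2)**2)
-105*(-71) + P(11) = -105*(-71) + 3*(4 + 43*11)**2/4 = 7455 + 3*(4 + 473)**2/4 = 7455 + (3/4)*477**2 = 7455 + (3/4)*227529 = 7455 + 682587/4 = 712407/4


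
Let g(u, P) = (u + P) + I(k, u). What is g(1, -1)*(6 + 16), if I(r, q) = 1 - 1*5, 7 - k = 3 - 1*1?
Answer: -88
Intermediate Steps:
k = 5 (k = 7 - (3 - 1*1) = 7 - (3 - 1) = 7 - 1*2 = 7 - 2 = 5)
I(r, q) = -4 (I(r, q) = 1 - 5 = -4)
g(u, P) = -4 + P + u (g(u, P) = (u + P) - 4 = (P + u) - 4 = -4 + P + u)
g(1, -1)*(6 + 16) = (-4 - 1 + 1)*(6 + 16) = -4*22 = -88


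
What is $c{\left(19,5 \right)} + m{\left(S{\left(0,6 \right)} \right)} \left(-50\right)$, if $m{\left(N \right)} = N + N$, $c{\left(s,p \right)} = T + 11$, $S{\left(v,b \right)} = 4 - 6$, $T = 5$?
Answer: $216$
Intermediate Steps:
$S{\left(v,b \right)} = -2$ ($S{\left(v,b \right)} = 4 - 6 = -2$)
$c{\left(s,p \right)} = 16$ ($c{\left(s,p \right)} = 5 + 11 = 16$)
$m{\left(N \right)} = 2 N$
$c{\left(19,5 \right)} + m{\left(S{\left(0,6 \right)} \right)} \left(-50\right) = 16 + 2 \left(-2\right) \left(-50\right) = 16 - -200 = 16 + 200 = 216$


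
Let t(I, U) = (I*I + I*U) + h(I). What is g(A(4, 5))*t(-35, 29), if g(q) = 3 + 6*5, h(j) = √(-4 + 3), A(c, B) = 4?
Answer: 6930 + 33*I ≈ 6930.0 + 33.0*I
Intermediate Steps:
h(j) = I (h(j) = √(-1) = I)
t(I, U) = I + I² + I*U (t(I, U) = (I*I + I*U) + I = (I² + I*U) + I = I + I² + I*U)
g(q) = 33 (g(q) = 3 + 30 = 33)
g(A(4, 5))*t(-35, 29) = 33*(I + (-35)² - 35*29) = 33*(I + 1225 - 1015) = 33*(210 + I) = 6930 + 33*I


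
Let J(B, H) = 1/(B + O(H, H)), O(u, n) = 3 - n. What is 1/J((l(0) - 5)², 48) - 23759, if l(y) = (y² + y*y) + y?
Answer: -23779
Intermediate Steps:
l(y) = y + 2*y² (l(y) = (y² + y²) + y = 2*y² + y = y + 2*y²)
J(B, H) = 1/(3 + B - H) (J(B, H) = 1/(B + (3 - H)) = 1/(3 + B - H))
1/J((l(0) - 5)², 48) - 23759 = 1/(1/(3 + (0*(1 + 2*0) - 5)² - 1*48)) - 23759 = 1/(1/(3 + (0*(1 + 0) - 5)² - 48)) - 23759 = 1/(1/(3 + (0*1 - 5)² - 48)) - 23759 = 1/(1/(3 + (0 - 5)² - 48)) - 23759 = 1/(1/(3 + (-5)² - 48)) - 23759 = 1/(1/(3 + 25 - 48)) - 23759 = 1/(1/(-20)) - 23759 = 1/(-1/20) - 23759 = -20 - 23759 = -23779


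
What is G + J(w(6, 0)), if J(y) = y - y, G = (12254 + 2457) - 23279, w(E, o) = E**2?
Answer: -8568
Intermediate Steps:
G = -8568 (G = 14711 - 23279 = -8568)
J(y) = 0
G + J(w(6, 0)) = -8568 + 0 = -8568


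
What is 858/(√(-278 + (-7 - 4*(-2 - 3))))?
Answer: -858*I*√265/265 ≈ -52.707*I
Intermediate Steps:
858/(√(-278 + (-7 - 4*(-2 - 3)))) = 858/(√(-278 + (-7 - 4*(-5)))) = 858/(√(-278 + (-7 + 20))) = 858/(√(-278 + 13)) = 858/(√(-265)) = 858/((I*√265)) = 858*(-I*√265/265) = -858*I*√265/265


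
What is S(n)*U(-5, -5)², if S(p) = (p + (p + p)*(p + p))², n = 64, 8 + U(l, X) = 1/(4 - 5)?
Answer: 21913473024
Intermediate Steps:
U(l, X) = -9 (U(l, X) = -8 + 1/(4 - 5) = -8 + 1/(-1) = -8 - 1 = -9)
S(p) = (p + 4*p²)² (S(p) = (p + (2*p)*(2*p))² = (p + 4*p²)²)
S(n)*U(-5, -5)² = (64²*(1 + 4*64)²)*(-9)² = (4096*(1 + 256)²)*81 = (4096*257²)*81 = (4096*66049)*81 = 270536704*81 = 21913473024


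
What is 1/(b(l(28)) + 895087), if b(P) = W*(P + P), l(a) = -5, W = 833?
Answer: 1/886757 ≈ 1.1277e-6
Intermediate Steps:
b(P) = 1666*P (b(P) = 833*(P + P) = 833*(2*P) = 1666*P)
1/(b(l(28)) + 895087) = 1/(1666*(-5) + 895087) = 1/(-8330 + 895087) = 1/886757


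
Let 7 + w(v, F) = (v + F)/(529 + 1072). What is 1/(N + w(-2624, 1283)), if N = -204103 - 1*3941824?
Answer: -1601/6637641675 ≈ -2.4120e-7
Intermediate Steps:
w(v, F) = -7 + F/1601 + v/1601 (w(v, F) = -7 + (v + F)/(529 + 1072) = -7 + (F + v)/1601 = -7 + (F + v)*(1/1601) = -7 + (F/1601 + v/1601) = -7 + F/1601 + v/1601)
N = -4145927 (N = -204103 - 3941824 = -4145927)
1/(N + w(-2624, 1283)) = 1/(-4145927 + (-7 + (1/1601)*1283 + (1/1601)*(-2624))) = 1/(-4145927 + (-7 + 1283/1601 - 2624/1601)) = 1/(-4145927 - 12548/1601) = 1/(-6637641675/1601) = -1601/6637641675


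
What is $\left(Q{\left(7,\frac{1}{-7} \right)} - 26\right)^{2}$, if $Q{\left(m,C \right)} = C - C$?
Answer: $676$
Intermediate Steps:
$Q{\left(m,C \right)} = 0$
$\left(Q{\left(7,\frac{1}{-7} \right)} - 26\right)^{2} = \left(0 - 26\right)^{2} = \left(-26\right)^{2} = 676$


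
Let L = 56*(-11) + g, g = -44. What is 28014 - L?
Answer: 28674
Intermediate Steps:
L = -660 (L = 56*(-11) - 44 = -616 - 44 = -660)
28014 - L = 28014 - 1*(-660) = 28014 + 660 = 28674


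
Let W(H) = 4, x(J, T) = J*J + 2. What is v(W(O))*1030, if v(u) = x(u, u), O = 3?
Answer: 18540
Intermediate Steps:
x(J, T) = 2 + J**2 (x(J, T) = J**2 + 2 = 2 + J**2)
v(u) = 2 + u**2
v(W(O))*1030 = (2 + 4**2)*1030 = (2 + 16)*1030 = 18*1030 = 18540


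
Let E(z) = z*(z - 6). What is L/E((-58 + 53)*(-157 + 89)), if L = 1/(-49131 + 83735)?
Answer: 1/3929630240 ≈ 2.5448e-10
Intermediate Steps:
E(z) = z*(-6 + z)
L = 1/34604 ≈ 2.8898e-5
L/E((-58 + 53)*(-157 + 89)) = 1/(34604*((((-58 + 53)*(-157 + 89))*(-6 + (-58 + 53)*(-157 + 89))))) = 1/(34604*(((-5*(-68))*(-6 - 5*(-68))))) = 1/(34604*((340*(-6 + 340)))) = 1/(34604*((340*334))) = (1/34604)/113560 = (1/34604)*(1/113560) = 1/3929630240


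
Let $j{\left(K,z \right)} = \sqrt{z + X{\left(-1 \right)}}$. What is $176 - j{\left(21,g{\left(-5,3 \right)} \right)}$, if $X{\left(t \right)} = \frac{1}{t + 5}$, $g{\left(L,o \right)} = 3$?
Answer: $176 - \frac{\sqrt{13}}{2} \approx 174.2$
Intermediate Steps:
$X{\left(t \right)} = \frac{1}{5 + t}$
$j{\left(K,z \right)} = \sqrt{\frac{1}{4} + z}$ ($j{\left(K,z \right)} = \sqrt{z + \frac{1}{5 - 1}} = \sqrt{z + \frac{1}{4}} = \sqrt{\frac{1}{4} + z}$)
$176 - j{\left(21,g{\left(-5,3 \right)} \right)} = 176 - \frac{\sqrt{1 + 4 \cdot 3}}{2} = 176 - \frac{\sqrt{1 + 12}}{2} = 176 - \frac{\sqrt{13}}{2}$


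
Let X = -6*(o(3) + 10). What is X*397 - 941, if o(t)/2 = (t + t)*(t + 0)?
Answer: -110513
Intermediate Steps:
o(t) = 4*t² (o(t) = 2*((t + t)*(t + 0)) = 2*((2*t)*t) = 2*(2*t²) = 4*t²)
X = -276 (X = -6*(4*3² + 10) = -6*(4*9 + 10) = -6*(36 + 10) = -6*46 = -276)
X*397 - 941 = -276*397 - 941 = -109572 - 941 = -110513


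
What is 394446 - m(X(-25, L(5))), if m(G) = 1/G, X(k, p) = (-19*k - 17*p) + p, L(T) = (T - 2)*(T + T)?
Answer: 1972231/5 ≈ 3.9445e+5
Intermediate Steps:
L(T) = 2*T*(-2 + T) (L(T) = (-2 + T)*(2*T) = 2*T*(-2 + T))
X(k, p) = -19*k - 16*p
394446 - m(X(-25, L(5))) = 394446 - 1/(-19*(-25) - 32*5*(-2 + 5)) = 394446 - 1/(475 - 32*5*3) = 394446 - 1/(475 - 16*30) = 394446 - 1/(475 - 480) = 394446 - 1/(-5) = 394446 - 1*(-⅕) = 394446 + ⅕ = 1972231/5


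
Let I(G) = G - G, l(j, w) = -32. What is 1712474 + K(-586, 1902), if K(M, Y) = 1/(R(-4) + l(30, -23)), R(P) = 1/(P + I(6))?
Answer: 220909142/129 ≈ 1.7125e+6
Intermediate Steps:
I(G) = 0
R(P) = 1/P (R(P) = 1/(P + 0) = 1/P)
K(M, Y) = -4/129 (K(M, Y) = 1/(1/(-4) - 32) = 1/(-¼ - 32) = 1/(-129/4) = -4/129)
1712474 + K(-586, 1902) = 1712474 - 4/129 = 220909142/129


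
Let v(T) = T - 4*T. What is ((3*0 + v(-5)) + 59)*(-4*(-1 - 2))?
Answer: 888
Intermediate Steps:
v(T) = -3*T
((3*0 + v(-5)) + 59)*(-4*(-1 - 2)) = ((3*0 - 3*(-5)) + 59)*(-4*(-1 - 2)) = ((0 + 15) + 59)*(-4*(-3)) = (15 + 59)*12 = 74*12 = 888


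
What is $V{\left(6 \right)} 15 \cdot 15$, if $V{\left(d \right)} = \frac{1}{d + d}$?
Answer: $\frac{75}{4} \approx 18.75$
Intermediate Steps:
$V{\left(d \right)} = \frac{1}{2 d}$
$V{\left(6 \right)} 15 \cdot 15 = \frac{1}{2 \cdot 6} \cdot 15 \cdot 15 = \frac{1}{2} \cdot \frac{1}{6} \cdot 15 \cdot 15 = \frac{1}{12} \cdot 15 \cdot 15 = \frac{5}{4} \cdot 15 = \frac{75}{4}$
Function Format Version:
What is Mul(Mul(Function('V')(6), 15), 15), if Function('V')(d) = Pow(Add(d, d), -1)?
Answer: Rational(75, 4) ≈ 18.750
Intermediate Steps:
Function('V')(d) = Mul(Rational(1, 2), Pow(d, -1)) (Function('V')(d) = Pow(Mul(2, d), -1) = Mul(Rational(1, 2), Pow(d, -1)))
Mul(Mul(Function('V')(6), 15), 15) = Mul(Mul(Mul(Rational(1, 2), Pow(6, -1)), 15), 15) = Mul(Mul(Mul(Rational(1, 2), Rational(1, 6)), 15), 15) = Mul(Mul(Rational(1, 12), 15), 15) = Mul(Rational(5, 4), 15) = Rational(75, 4)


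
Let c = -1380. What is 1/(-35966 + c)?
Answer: -1/37346 ≈ -2.6777e-5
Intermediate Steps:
1/(-35966 + c) = 1/(-35966 - 1380) = 1/(-37346) = -1/37346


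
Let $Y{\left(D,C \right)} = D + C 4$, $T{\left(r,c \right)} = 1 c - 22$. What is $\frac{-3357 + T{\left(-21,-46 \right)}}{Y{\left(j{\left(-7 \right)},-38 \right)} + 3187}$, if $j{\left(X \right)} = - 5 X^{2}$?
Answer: $- \frac{685}{558} \approx -1.2276$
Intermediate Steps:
$T{\left(r,c \right)} = -22 + c$ ($T{\left(r,c \right)} = c - 22 = -22 + c$)
$Y{\left(D,C \right)} = D + 4 C$
$\frac{-3357 + T{\left(-21,-46 \right)}}{Y{\left(j{\left(-7 \right)},-38 \right)} + 3187} = \frac{-3357 - 68}{\left(- 5 \left(-7\right)^{2} + 4 \left(-38\right)\right) + 3187} = \frac{-3357 - 68}{\left(\left(-5\right) 49 - 152\right) + 3187} = - \frac{3425}{\left(-245 - 152\right) + 3187} = - \frac{3425}{-397 + 3187} = - \frac{3425}{2790} = \left(-3425\right) \frac{1}{2790} = - \frac{685}{558}$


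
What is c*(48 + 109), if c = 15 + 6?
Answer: 3297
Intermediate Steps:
c = 21
c*(48 + 109) = 21*(48 + 109) = 21*157 = 3297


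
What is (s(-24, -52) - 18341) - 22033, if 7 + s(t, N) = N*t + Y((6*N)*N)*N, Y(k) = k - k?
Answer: -39133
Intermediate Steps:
Y(k) = 0
s(t, N) = -7 + N*t (s(t, N) = -7 + (N*t + 0*N) = -7 + (N*t + 0) = -7 + N*t)
(s(-24, -52) - 18341) - 22033 = ((-7 - 52*(-24)) - 18341) - 22033 = ((-7 + 1248) - 18341) - 22033 = (1241 - 18341) - 22033 = -17100 - 22033 = -39133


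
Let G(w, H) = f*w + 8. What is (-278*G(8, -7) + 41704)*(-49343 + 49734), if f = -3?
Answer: 18045432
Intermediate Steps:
G(w, H) = 8 - 3*w (G(w, H) = -3*w + 8 = 8 - 3*w)
(-278*G(8, -7) + 41704)*(-49343 + 49734) = (-278*(8 - 3*8) + 41704)*(-49343 + 49734) = (-278*(8 - 24) + 41704)*391 = (-278*(-16) + 41704)*391 = (4448 + 41704)*391 = 46152*391 = 18045432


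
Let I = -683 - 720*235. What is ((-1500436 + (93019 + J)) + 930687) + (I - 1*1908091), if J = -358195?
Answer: -2912899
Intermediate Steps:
I = -169883 (I = -683 - 169200 = -169883)
((-1500436 + (93019 + J)) + 930687) + (I - 1*1908091) = ((-1500436 + (93019 - 358195)) + 930687) + (-169883 - 1*1908091) = ((-1500436 - 265176) + 930687) + (-169883 - 1908091) = (-1765612 + 930687) - 2077974 = -834925 - 2077974 = -2912899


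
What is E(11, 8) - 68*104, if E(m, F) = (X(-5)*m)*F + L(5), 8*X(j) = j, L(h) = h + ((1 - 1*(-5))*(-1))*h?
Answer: -7152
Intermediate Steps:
L(h) = -5*h (L(h) = h + ((1 + 5)*(-1))*h = h + (6*(-1))*h = h - 6*h = -5*h)
X(j) = j/8
E(m, F) = -25 - 5*F*m/8 (E(m, F) = (((⅛)*(-5))*m)*F - 5*5 = (-5*m/8)*F - 25 = -5*F*m/8 - 25 = -25 - 5*F*m/8)
E(11, 8) - 68*104 = (-25 - 5/8*8*11) - 68*104 = (-25 - 55) - 7072 = -80 - 7072 = -7152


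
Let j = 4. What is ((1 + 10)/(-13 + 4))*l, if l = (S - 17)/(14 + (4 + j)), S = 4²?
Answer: 1/18 ≈ 0.055556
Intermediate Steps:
S = 16
l = -1/22 (l = (16 - 17)/(14 + (4 + 4)) = -1/(14 + 8) = -1/22 ≈ -0.045455)
((1 + 10)/(-13 + 4))*l = ((1 + 10)/(-13 + 4))*(-1/22) = (11/(-9))*(-1/22) = (11*(-⅑))*(-1/22) = -11/9*(-1/22) = 1/18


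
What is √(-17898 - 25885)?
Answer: I*√43783 ≈ 209.24*I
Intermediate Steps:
√(-17898 - 25885) = √(-43783) = I*√43783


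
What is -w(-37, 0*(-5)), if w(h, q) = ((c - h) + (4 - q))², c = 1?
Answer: -1764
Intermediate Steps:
w(h, q) = (5 - h - q)² (w(h, q) = ((1 - h) + (4 - q))² = (5 - h - q)²)
-w(-37, 0*(-5)) = -(5 - 1*(-37) - 0*(-5))² = -(5 + 37 - 1*0)² = -(5 + 37 + 0)² = -1*42² = -1*1764 = -1764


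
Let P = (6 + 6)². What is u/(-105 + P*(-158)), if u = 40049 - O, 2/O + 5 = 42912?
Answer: -572794147/326908433 ≈ -1.7522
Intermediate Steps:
O = 2/42907 (O = 2/(-5 + 42912) = 2/42907 ≈ 4.6612e-5)
u = 1718382441/42907 (u = 40049 - 1*2/42907 = 40049 - 2/42907 = 1718382441/42907 ≈ 40049.)
P = 144 (P = 12² = 144)
u/(-105 + P*(-158)) = 1718382441/(42907*(-105 + 144*(-158))) = 1718382441/(42907*(-105 - 22752)) = (1718382441/42907)/(-22857) = (1718382441/42907)*(-1/22857) = -572794147/326908433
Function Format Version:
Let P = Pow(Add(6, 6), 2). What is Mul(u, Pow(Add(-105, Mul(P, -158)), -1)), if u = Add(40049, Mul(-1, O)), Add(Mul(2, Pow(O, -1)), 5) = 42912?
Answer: Rational(-572794147, 326908433) ≈ -1.7522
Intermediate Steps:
O = Rational(2, 42907) (O = Mul(2, Pow(Add(-5, 42912), -1)) = Mul(2, Pow(42907, -1)) = Mul(2, Rational(1, 42907)) = Rational(2, 42907) ≈ 4.6612e-5)
u = Rational(1718382441, 42907) (u = Add(40049, Mul(-1, Rational(2, 42907))) = Add(40049, Rational(-2, 42907)) = Rational(1718382441, 42907) ≈ 40049.)
P = 144 (P = Pow(12, 2) = 144)
Mul(u, Pow(Add(-105, Mul(P, -158)), -1)) = Mul(Rational(1718382441, 42907), Pow(Add(-105, Mul(144, -158)), -1)) = Mul(Rational(1718382441, 42907), Pow(Add(-105, -22752), -1)) = Mul(Rational(1718382441, 42907), Pow(-22857, -1)) = Mul(Rational(1718382441, 42907), Rational(-1, 22857)) = Rational(-572794147, 326908433)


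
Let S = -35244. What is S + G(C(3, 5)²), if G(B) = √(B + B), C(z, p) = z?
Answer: -35244 + 3*√2 ≈ -35240.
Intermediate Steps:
G(B) = √2*√B (G(B) = √(2*B) = √2*√B)
S + G(C(3, 5)²) = -35244 + √2*√(3²) = -35244 + √2*√9 = -35244 + √2*3 = -35244 + 3*√2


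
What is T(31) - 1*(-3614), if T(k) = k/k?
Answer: 3615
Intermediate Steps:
T(k) = 1
T(31) - 1*(-3614) = 1 - 1*(-3614) = 1 + 3614 = 3615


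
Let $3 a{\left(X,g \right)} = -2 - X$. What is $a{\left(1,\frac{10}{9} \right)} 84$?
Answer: $-84$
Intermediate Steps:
$a{\left(X,g \right)} = - \frac{2}{3} - \frac{X}{3}$ ($a{\left(X,g \right)} = \frac{-2 - X}{3} = - \frac{2}{3} - \frac{X}{3}$)
$a{\left(1,\frac{10}{9} \right)} 84 = \left(- \frac{2}{3} - \frac{1}{3}\right) 84 = \left(-1\right) 84 = -84$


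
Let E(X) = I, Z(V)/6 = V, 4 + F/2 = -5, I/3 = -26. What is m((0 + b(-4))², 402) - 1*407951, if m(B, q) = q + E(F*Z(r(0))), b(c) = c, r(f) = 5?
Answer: -407627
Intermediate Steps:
I = -78 (I = 3*(-26) = -78)
F = -18 (F = -8 + 2*(-5) = -8 - 10 = -18)
Z(V) = 6*V
E(X) = -78
m(B, q) = -78 + q (m(B, q) = q - 78 = -78 + q)
m((0 + b(-4))², 402) - 1*407951 = (-78 + 402) - 1*407951 = 324 - 407951 = -407627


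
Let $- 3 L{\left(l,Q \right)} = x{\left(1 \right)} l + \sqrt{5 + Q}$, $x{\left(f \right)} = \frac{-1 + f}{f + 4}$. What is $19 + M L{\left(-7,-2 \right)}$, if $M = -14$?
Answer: $19 + \frac{14 \sqrt{3}}{3} \approx 27.083$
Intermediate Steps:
$x{\left(f \right)} = \frac{-1 + f}{4 + f}$
$L{\left(l,Q \right)} = - \frac{\sqrt{5 + Q}}{3}$ ($L{\left(l,Q \right)} = - \frac{\frac{-1 + 1}{4 + 1} l + \sqrt{5 + Q}}{3} = - \frac{\frac{1}{5} \cdot 0 l + \sqrt{5 + Q}}{3} = - \frac{0 l + \sqrt{5 + Q}}{3} = - \frac{0 + \sqrt{5 + Q}}{3} = - \frac{\sqrt{5 + Q}}{3}$)
$19 + M L{\left(-7,-2 \right)} = 19 - 14 \left(- \frac{\sqrt{5 - 2}}{3}\right) = 19 - 14 \left(- \frac{\sqrt{3}}{3}\right) = 19 + \frac{14 \sqrt{3}}{3}$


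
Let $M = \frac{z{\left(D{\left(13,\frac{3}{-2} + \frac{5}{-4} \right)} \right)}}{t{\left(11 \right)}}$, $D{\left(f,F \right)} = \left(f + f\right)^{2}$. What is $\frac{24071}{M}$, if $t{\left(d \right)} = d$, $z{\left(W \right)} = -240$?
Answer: $- \frac{264781}{240} \approx -1103.3$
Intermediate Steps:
$D{\left(f,F \right)} = 4 f^{2}$ ($D{\left(f,F \right)} = \left(2 f\right)^{2} = 4 f^{2}$)
$M = - \frac{240}{11} \approx -21.818$
$\frac{24071}{M} = \frac{24071}{- \frac{240}{11}} = 24071 \left(- \frac{11}{240}\right) = - \frac{264781}{240}$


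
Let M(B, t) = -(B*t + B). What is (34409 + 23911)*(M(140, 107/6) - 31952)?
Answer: -2017211040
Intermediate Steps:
M(B, t) = -B - B*t (M(B, t) = -(B + B*t) = -B - B*t)
(34409 + 23911)*(M(140, 107/6) - 31952) = (34409 + 23911)*(-1*140*(1 + 107/6) - 31952) = 58320*(-1*140*(1 + 107*(⅙)) - 31952) = 58320*(-1*140*(1 + 107/6) - 31952) = 58320*(-1*140*113/6 - 31952) = 58320*(-7910/3 - 31952) = 58320*(-103766/3) = -2017211040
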